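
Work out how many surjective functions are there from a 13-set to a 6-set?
6,711,344,640

Reasoning: Onto functions = 6! × S(13,6)
First compute S(13,6) via recurrence:
Using the Stirling recurrence: S(n,k) = k·S(n-1,k) + S(n-1,k-1)
S(13,6) = 6·S(12,6) + S(12,5)
         = 6·1323652 + 1379400
         = 7941912 + 1379400
         = 9,321,312
Then: 720 × 9321312 = 6,711,344,640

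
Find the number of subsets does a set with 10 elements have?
Each element can be included or excluded: 2^10 = 1,024.
Final answer: 1,024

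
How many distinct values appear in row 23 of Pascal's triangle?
12

Explanation: Row 23 has entries C(23,0)..C(23,23); by symmetry C(23,k)=C(23,23-k), giving 12 distinct values.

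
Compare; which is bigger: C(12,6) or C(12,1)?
C(12,6)

C(12,6)=924, C(12,1)=12.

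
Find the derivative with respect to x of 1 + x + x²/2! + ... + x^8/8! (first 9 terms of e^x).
Differentiating term by term gives the first 8 terms of e^x.
Final answer: 1 + x + x²/2! + ... + x^7/7!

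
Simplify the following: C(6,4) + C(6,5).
By Pascal's identity: C(7,5) = 21.

Answer: 21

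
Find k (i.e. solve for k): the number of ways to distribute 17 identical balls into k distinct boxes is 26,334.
6

Solution: Stars and bars: the count is C(17+k−1, k−1), increasing in k. k=4: C(20,3) = 1,140, k=5: C(21,4) = 5,985, k=6: C(22,5) = 26,334 ✓. So k = 6.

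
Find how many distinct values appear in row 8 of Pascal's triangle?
5

Explanation: Row 8 has entries C(8,0)..C(8,8); by symmetry C(8,k)=C(8,8-k), giving 5 distinct values.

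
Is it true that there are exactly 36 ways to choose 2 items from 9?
C(9,2) = 36.

Answer: True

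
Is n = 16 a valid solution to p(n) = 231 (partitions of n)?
Pentagonal recurrence p(n) = p(n−1) + p(n−2) − p(n−5) − p(n−7) + …: p(16) = p(15) + p(14) − p(11) − p(9) + p(4) + p(1) = 176 + 135 − 56 − 30 + 5 + 1 = 231, which equals 231.
Final answer: Yes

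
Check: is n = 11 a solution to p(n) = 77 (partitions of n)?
No

Explanation: Pentagonal recurrence p(n) = p(n−1) + p(n−2) − p(n−5) − p(n−7) + …: p(11) = p(10) + p(9) − p(6) − p(4) = 42 + 30 − 11 − 5 = 56, which does not equal 77.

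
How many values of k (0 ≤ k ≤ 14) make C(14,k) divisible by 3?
Checking C(14,k) mod 3 for k = 0..14: divisible at k = 6, 7, 8. That's 3 values.

Answer: 3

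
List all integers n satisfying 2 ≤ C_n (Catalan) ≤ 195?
2, 3, 4, 5, 6

C_1=1; C_2=2; C_3=5; C_4=14; C_5=42; C_6=132; C_7=429. So valid n = 2, 3, 4, 5, 6.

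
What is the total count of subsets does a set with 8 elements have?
256
Each element can be included or excluded: 2^8 = 256.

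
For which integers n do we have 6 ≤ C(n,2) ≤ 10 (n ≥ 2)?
4, 5

Solution: C(3,2)=3; C(4,2)=6; C(5,2)=10; C(6,2)=15. So valid n = 4, 5.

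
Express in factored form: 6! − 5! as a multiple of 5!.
6! − 5! = 6·5! − 5! = (6 − 1)·5! = 5 × 5! = 600.

Answer: 5 × 5! = 600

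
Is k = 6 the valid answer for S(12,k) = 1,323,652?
Yes

Solution: S(12,6) = 6·S(11,6) + S(11,5) = 6·179,487 + 246,730 = 1,323,652, which equals 1,323,652.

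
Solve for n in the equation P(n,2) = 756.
28

Working:
P(n,2) = n(n−1) is increasing in n; n(n−1) ≈ (n−0.5)^2 = 756 gives n ≈ 28.0. Check: P(26,2) = 650, P(27,2) = 702, P(28,2) = 756 ✓. So n = 28.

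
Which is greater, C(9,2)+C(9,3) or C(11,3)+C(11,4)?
C(11,3)+C(11,4)

Working:
First=120, Second=495.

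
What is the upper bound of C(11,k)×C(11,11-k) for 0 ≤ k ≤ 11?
213,444

Explanation: C(11,k)·C(11,11-k) = C(11,k)², maximised at the centre k = 5: C(11,5)² = 213,444.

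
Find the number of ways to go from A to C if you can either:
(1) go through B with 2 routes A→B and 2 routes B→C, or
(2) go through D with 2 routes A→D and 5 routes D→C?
14

Solution: Route via B: 2×2=4. Route via D: 2×5=10. Total: 14.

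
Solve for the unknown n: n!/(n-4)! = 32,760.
n!/(n-4)! = n×(n-1)×(n-2)×(n-3), a product of 4 consecutive integers ≈ (n−1.5)^4. 32,760^(1/4) + 1.5 ≈ 15.0; check n = 15: 15×14×13×12 = 32,760 ✓. So n = 15.

Answer: 15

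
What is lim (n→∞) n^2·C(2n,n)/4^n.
C(2n,n) ~ 4^n/√(πn), so n^2·C(2n,n)/4^n ~ n^(2 − 1/2)/√π → ∞.
Final answer: ∞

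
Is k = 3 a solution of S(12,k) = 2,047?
No

S(12,3) = 3·S(11,3) + S(11,2) = 3·28,501 + 1,023 = 86,526, which does not equal 2,047.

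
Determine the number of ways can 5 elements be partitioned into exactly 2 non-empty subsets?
15
This equals S(5,2), the Stirling number of the 2nd kind.
Using the Stirling recurrence: S(n,k) = k·S(n-1,k) + S(n-1,k-1)
S(5,2) = 2·S(4,2) + S(4,1)
         = 2·7 + 1
         = 14 + 1
         = 15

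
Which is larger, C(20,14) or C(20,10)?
C(20,10)

C(20,14)=38,760, C(20,10)=184,756.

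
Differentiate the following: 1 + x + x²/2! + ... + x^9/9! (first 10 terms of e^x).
1 + x + x²/2! + ... + x^8/8!

Working:
Differentiating term by term gives the first 9 terms of e^x.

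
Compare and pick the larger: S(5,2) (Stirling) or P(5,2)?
P(5,2)

S(5,2) = 2·S(4,2) + S(4,1) = 2·7 + 1 = 15; P(5,2) = 20.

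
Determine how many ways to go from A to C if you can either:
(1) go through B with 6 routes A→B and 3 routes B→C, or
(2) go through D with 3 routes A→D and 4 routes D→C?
30

Reasoning: Route via B: 6×3=18. Route via D: 3×4=12. Total: 30.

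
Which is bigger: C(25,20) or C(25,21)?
C(25,20)

C(25,20)=53,130, C(25,21)=12,650.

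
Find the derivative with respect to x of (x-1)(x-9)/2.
d/dx[(x-1)(x-9)] = (x-9) + (x-1) = 2x - 10. Dividing by 2 gives (2x - 10)/2.

Answer: (2x - 10)/2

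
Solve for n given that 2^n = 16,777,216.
24

Explanation: 16,777,216 = 1,024 × 1,024 × 16 = 2^10 × 2^10 × 2^4 = 2^24, so n = 24.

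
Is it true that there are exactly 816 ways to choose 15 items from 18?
True

Working:
C(18,15) = 816.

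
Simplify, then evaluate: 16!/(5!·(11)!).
This is C(16,5) = 4,368.
Final answer: 4,368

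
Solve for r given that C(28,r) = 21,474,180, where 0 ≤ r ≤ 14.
11
C(28,r) is increasing for 0 ≤ r ≤ 14. Stepping up (C(28,r+1) = C(28,r)·(28−r)/(r+1)): C(28,1) = 28, C(28,2) = 378, C(28,3) = 3,276, C(28,4) = 20,475, C(28,5) = 98,280, C(28,6) = 376,740, C(28,7) = 1,184,040, C(28,8) = 3,108,105, C(28,9) = 6,906,900, C(28,10) = 13,123,110, C(28,11) = 21,474,180 ✓. So r = 11.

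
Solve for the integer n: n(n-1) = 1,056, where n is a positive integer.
33

Reasoning: n² − n − 1,056 = 0, so n = (1 ± √(1 + 4·1,056))/2 = (1 ± √4,225)/2 = (1 ± 65)/2, i.e. n = 33 or n = -32. Taking the positive root, n = 33 (check: 33×32 = 1,056).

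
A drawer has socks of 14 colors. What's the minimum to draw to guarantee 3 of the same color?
29
Worst case: 2 of each = 28. One more: 29.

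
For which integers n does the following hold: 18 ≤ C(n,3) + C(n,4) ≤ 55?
6

Reasoning: C(5,3)+C(5,4)=15; C(6,3)+C(6,4)=35; C(7,3)+C(7,4)=70. So valid n = 6.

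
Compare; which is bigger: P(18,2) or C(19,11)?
C(19,11)

Working:
P(18,2)=306, C(19,11)=75,582.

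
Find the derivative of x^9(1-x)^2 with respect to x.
9x^8(1-x)^2 - 2x^9(1-x)^1

Working:
Product rule: 9x^{8}(1-x)^{2} + x^9·(-2)(1-x)^{1}.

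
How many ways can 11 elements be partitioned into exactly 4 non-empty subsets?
145,750

This equals S(11,4), the Stirling number of the 2nd kind.
Using the Stirling recurrence: S(n,k) = k·S(n-1,k) + S(n-1,k-1)
S(11,4) = 4·S(10,4) + S(10,3)
         = 4·34105 + 9330
         = 136420 + 9330
         = 145,750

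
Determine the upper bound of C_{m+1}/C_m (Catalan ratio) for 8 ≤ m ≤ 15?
62/17
C_{m+1}/C_m = 2(2m+1)/(m+2), which increases with m. Maximum at m = 15: 2·31/17 = 62/17.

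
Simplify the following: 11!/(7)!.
This equals 11×10×...×8 = 7,920.

Answer: 7,920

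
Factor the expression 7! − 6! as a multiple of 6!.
7! − 6! = 7·6! − 6! = (7 − 1)·6! = 6 × 6! = 4,320.
Final answer: 6 × 6! = 4,320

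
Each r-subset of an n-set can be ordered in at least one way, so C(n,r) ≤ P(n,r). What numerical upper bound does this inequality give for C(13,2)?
156
P(13,2) = 13·12 = 156, so C(13,2) ≤ 156. (The bound is loose by a factor of 2! = 2: C(13,2) = 156/2 = 78.)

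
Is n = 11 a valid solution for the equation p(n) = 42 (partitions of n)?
No

Explanation: Pentagonal recurrence p(n) = p(n−1) + p(n−2) − p(n−5) − p(n−7) + …: p(11) = p(10) + p(9) − p(6) − p(4) = 42 + 30 − 11 − 5 = 56, which does not equal 42.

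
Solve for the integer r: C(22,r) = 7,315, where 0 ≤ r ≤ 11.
4

Explanation: C(22,r) is increasing for 0 ≤ r ≤ 11. Stepping up (C(22,r+1) = C(22,r)·(22−r)/(r+1)): C(22,1) = 22, C(22,2) = 231, C(22,3) = 1,540, C(22,4) = 7,315 ✓. So r = 4.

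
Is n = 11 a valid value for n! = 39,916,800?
Yes

Reasoning: 11! = 11·10! = 11·3,628,800 = 39,916,800, which equals 39,916,800.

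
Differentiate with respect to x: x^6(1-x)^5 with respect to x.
6x^5(1-x)^5 - 5x^6(1-x)^4

Reasoning: Product rule: 6x^{5}(1-x)^{5} + x^6·(-5)(1-x)^{4}.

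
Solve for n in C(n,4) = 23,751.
29

Solution: C(n,4) = n(n−1)(n−2)(n−3)/4! is increasing in n, and n(n−1)(n−2)(n−3) = 4!·23,751 = 570,024 ≈ (n−1.5)^4 gives n ≈ 29.0. Check: C(27,4) = 17,550, C(28,4) = 20,475, C(29,4) = 23,751 ✓. So n = 29.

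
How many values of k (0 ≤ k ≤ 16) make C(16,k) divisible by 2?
Checking C(16,k) mod 2 for k = 0..16: divisible at k = 1, 2, 3, 4, 5, 6, 7, 8, 9, 10, 11, 12, 13, 14, 15. That's 15 values.

Answer: 15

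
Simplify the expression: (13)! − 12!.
(13)! − 12! = (13)·12! − 12! = (13−1)·12! = 12·12! = 5,748,019,200.

Answer: 5,748,019,200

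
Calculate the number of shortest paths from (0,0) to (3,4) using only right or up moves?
35

Choose 3 rights from 7 moves: C(7,3) = 35.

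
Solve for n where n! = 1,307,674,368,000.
15

Working:
n! is strictly increasing. 13! = 6,227,020,800, 14! = 87,178,291,200, 15! = 1,307,674,368,000 ✓. So n = 15.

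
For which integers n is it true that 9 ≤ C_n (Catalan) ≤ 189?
4, 5, 6

Solution: C_3=5; C_4=14; C_5=42; C_6=132; C_7=429. So valid n = 4, 5, 6.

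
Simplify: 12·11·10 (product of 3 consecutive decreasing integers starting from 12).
This is P(12,3) = 12!/(9)! = 1,320.
Final answer: 1,320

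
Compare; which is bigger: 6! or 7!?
7!

Working:
6!=720, 7!=5,040. 7! > 6!.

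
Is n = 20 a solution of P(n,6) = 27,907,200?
Yes

Solution: P(20,6) = 20·19·18·17·16·15 = 27,907,200, which equals 27,907,200.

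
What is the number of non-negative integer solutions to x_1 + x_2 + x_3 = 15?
136

Solution: C(15+3-1, 3-1) = 136.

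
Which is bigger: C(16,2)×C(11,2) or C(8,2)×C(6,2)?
C(16,2)×C(11,2)=6,600, C(8,2)×C(6,2)=420.

Answer: C(16,2)×C(11,2)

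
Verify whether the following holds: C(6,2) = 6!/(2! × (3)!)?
False

Reasoning: The correct denominator is 2!×4!, giving C(6,2) = 15; the stated RHS is 6!/(2!×3!) = 60 ≠ 15, so the statement does not hold.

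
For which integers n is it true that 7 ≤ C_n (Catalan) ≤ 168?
4, 5, 6

C_3=5; C_4=14; C_5=42; C_6=132; C_7=429. So valid n = 4, 5, 6.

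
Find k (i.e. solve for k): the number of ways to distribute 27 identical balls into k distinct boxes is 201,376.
6

Stars and bars: the count is C(27+k−1, k−1), increasing in k. k=4: C(30,3) = 4,060, k=5: C(31,4) = 31,465, k=6: C(32,5) = 201,376 ✓. So k = 6.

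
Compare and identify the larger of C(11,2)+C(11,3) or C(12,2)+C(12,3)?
C(12,2)+C(12,3)

Working:
First=220, Second=286.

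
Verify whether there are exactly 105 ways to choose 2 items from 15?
True

Reasoning: C(15,2) = 105.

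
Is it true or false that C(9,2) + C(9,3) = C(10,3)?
True

Reasoning: Pascal's identity: LHS = 36 + 84 = 120; RHS = C(10,3) = 120. Both sides agree, so the statement holds.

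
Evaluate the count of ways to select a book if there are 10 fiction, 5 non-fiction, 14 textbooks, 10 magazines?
By the addition principle: 10 + 5 + 14 + 10 = 39.
Final answer: 39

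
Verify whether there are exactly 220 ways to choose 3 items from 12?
C(12,3) = 220.

Answer: True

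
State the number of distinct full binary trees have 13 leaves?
208,012

Working:
Using the Catalan number formula: C_n = C(2n, n) / (n+1)
C_12 = C(24, 12) / (12+1)
     = 2704156 / 13
     = 208,012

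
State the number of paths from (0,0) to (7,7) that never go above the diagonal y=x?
429

Counted by the Catalan number C_7: C_7 = C(14,7)/(7+1) = 3,432/8 = 429.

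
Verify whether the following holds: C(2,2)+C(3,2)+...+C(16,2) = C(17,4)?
False

Reasoning: Hockey stick identity gives Σ = C(17,3) = 680; RHS C(17,4) = 2,380.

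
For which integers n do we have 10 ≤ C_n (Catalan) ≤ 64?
4, 5

C_3=5; C_4=14; C_5=42; C_6=132. So valid n = 4, 5.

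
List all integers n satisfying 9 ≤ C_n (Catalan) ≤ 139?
4, 5, 6
C_3=5; C_4=14; C_5=42; C_6=132; C_7=429. So valid n = 4, 5, 6.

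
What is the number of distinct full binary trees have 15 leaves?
Using the Catalan number formula: C_n = C(2n, n) / (n+1)
C_14 = C(28, 14) / (14+1)
     = 40116600 / 15
     = 2,674,440
Final answer: 2,674,440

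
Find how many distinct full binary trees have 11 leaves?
16,796

Reasoning: Using the Catalan number formula: C_n = C(2n, n) / (n+1)
C_10 = C(20, 10) / (10+1)
     = 184756 / 11
     = 16,796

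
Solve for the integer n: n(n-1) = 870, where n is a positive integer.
30

Solution: n² − n − 870 = 0, so n = (1 ± √(1 + 4·870))/2 = (1 ± √3,481)/2 = (1 ± 59)/2, i.e. n = 30 or n = -29. Taking the positive root, n = 30 (check: 30×29 = 870).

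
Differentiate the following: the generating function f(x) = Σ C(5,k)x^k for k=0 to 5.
Σ k·C(5,k)x^(k-1) for k=1 to 5
Term-by-term differentiation gives Σ k·C(5,k)x^{k-1} for k=1 to 5.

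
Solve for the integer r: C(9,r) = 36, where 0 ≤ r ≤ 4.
2

Reasoning: C(9,r) is increasing for 0 ≤ r ≤ 4. Stepping up (C(9,r+1) = C(9,r)·(9−r)/(r+1)): C(9,1) = 9, C(9,2) = 36 ✓. So r = 2.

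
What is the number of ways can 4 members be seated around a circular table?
6

Explanation: Circular arrangements: (4-1)! = 6.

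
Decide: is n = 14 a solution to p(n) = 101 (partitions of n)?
Pentagonal recurrence p(n) = p(n−1) + p(n−2) − p(n−5) − p(n−7) + …: p(14) = p(13) + p(12) − p(9) − p(7) + p(2) = 101 + 77 − 30 − 15 + 2 = 135, which does not equal 101.

Answer: No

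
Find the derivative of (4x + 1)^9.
36(4x + 1)^8

Chain rule: 9(4x+1)^{8} × 4 = 36(4x+1)^{8}.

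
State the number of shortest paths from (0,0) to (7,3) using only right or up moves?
120

Solution: Choose 7 rights from 10 moves: C(10,7) = 120.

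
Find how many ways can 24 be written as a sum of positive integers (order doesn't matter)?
1,575

Working:
Pentagonal recurrence p(n) = p(n−1) + p(n−2) − p(n−5) − p(n−7) + …: p(24) = p(23) + p(22) − p(19) − p(17) + p(12) + p(9) − p(2) = 1,255 + 1,002 − 490 − 297 + 77 + 30 − 2 = 1,575.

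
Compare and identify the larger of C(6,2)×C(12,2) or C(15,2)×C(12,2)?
C(15,2)×C(12,2)

Reasoning: C(6,2)×C(12,2)=990, C(15,2)×C(12,2)=6,930.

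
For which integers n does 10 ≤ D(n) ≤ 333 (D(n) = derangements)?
5, 6

Solution: Using D(n) = (n−1)[D(n−1) + D(n−2)] with D(1)=0, D(2)=1: D(4)=9; D(5)=44; D(6)=265; D(7)=1,854. So valid n = 5, 6.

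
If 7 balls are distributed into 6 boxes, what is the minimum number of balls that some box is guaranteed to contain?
Pigeonhole: ⌈7/6⌉ = 2.
Final answer: 2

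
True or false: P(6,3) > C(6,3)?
True

Working:
P(6,3) = 120 and C(6,3) = 20; P(n,r) = r! × C(n,r) so P > C whenever r ≥ 2.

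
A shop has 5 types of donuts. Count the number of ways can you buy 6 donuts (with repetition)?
210

Solution: Stars and bars: C(6+5-1, 6) = C(10, 6) = 210.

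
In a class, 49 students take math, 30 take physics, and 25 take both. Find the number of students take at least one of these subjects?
54

Working:
|A∪B| = |A|+|B|-|A∩B| = 49+30-25 = 54.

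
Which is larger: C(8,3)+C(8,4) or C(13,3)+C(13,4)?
First=126, Second=1,001.

Answer: C(13,3)+C(13,4)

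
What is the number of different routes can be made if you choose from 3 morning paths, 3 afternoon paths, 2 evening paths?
18

Reasoning: By the multiplication principle: 3 × 3 × 2 = 18.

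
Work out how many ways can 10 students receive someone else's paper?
1,334,961
Using D(n) = (n-1)[D(n-1) + D(n-2)]:
D(10) = (10-1) × [D(9) + D(8)]
      = 9 × [133496 + 14833]
      = 9 × 148329
      = 1,334,961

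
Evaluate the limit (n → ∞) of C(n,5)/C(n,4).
C(n,5)/C(n,4) = (n-4)/5 → ∞ as n → ∞.

Answer: ∞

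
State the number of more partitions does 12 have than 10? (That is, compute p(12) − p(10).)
35
Pentagonal recurrence p(n) = p(n−1) + p(n−2) − p(n−5) − p(n−7) + …: p(12) = p(11) + p(10) − p(7) − p(5) + p(0) = 56 + 42 − 15 − 7 + 1 = 77.
p(10) = p(9) + p(8) − p(5) − p(3) = 30 + 22 − 7 − 3 = 42.
Difference = 77 − 42 = 35.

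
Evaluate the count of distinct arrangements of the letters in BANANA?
Word has 6 letters (B=1, A=3, N=2). Arrangements: 6!/Π(k!) = 60.

Answer: 60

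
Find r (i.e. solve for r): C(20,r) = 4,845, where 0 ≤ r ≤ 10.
C(20,r) is increasing for 0 ≤ r ≤ 10. Stepping up (C(20,r+1) = C(20,r)·(20−r)/(r+1)): C(20,1) = 20, C(20,2) = 190, C(20,3) = 1,140, C(20,4) = 4,845 ✓. So r = 4.
Final answer: 4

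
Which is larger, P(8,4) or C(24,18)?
C(24,18)
P(8,4)=1,680, C(24,18)=134,596.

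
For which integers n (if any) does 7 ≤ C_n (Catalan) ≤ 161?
4, 5, 6

Working:
C_3=5; C_4=14; C_5=42; C_6=132; C_7=429. So valid n = 4, 5, 6.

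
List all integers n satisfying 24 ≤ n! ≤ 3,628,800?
4, 5, 6, 7, 8, 9, 10

Working:
n! is strictly increasing; 4! = 24 and 10! = 3,628,800, so valid n = 4, 5, 6, 7, 8, 9, 10.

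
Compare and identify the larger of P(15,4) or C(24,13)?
C(24,13)

Explanation: P(15,4)=32,760, C(24,13)=2,496,144.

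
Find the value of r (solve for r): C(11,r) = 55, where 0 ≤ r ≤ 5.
2

Solution: C(11,r) is increasing for 0 ≤ r ≤ 5. Stepping up (C(11,r+1) = C(11,r)·(11−r)/(r+1)): C(11,1) = 11, C(11,2) = 55 ✓. So r = 2.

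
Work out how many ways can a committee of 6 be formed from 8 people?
28

Solution: C(8,6) = 8! / (6! × (8-6)!)
         = 8! / (6! × 2!)
         = 28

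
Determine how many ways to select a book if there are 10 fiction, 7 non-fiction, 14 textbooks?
By the addition principle: 10 + 7 + 14 = 31.
Final answer: 31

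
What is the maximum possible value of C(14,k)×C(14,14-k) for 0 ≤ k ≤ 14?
11,778,624

Solution: C(14,k)·C(14,14-k) = C(14,k)², maximised at the centre k = 7: C(14,7)² = 11,778,624.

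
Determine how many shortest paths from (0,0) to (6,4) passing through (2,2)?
90

Explanation: To (2,2): C(4,2)=6. From there: C(6,4)=15. Total: 90.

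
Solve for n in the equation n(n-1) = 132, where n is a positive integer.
12

Reasoning: n² − n − 132 = 0, so n = (1 ± √(1 + 4·132))/2 = (1 ± √529)/2 = (1 ± 23)/2, i.e. n = 12 or n = -11. Taking the positive root, n = 12 (check: 12×11 = 132).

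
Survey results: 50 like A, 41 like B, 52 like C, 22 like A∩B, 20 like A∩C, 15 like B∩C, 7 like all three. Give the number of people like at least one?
93

Explanation: |A∪B∪C| = 50+41+52-22-20-15+7 = 93.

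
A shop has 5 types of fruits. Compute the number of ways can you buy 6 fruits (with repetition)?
210

Stars and bars: C(6+5-1, 6) = C(10, 6) = 210.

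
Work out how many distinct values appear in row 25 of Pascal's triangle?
Row 25 has entries C(25,0)..C(25,25); by symmetry C(25,k)=C(25,25-k), giving 13 distinct values.
Final answer: 13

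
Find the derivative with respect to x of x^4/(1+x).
Quotient rule: [4x^{3}(1+x) - x^4]/(1+x)².
Final answer: (4x^3(1+x) - x^4)/(1+x)²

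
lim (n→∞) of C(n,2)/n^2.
C(n,2) ≈ n^2/2! for large n. Limit = 1/2! = 1/2.

Answer: 1/2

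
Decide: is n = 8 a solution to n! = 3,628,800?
No

8! = 8·7! = 8·5,040 = 40,320, which does not equal 3,628,800.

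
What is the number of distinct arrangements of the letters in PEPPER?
Word has 6 letters (P=3, E=2, R=1). Arrangements: 6!/Π(k!) = 60.

Answer: 60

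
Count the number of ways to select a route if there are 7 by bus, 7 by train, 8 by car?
By the addition principle: 7 + 7 + 8 = 22.
Final answer: 22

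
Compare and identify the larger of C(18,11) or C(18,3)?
C(18,11)

Reasoning: C(18,11)=31,824, C(18,3)=816.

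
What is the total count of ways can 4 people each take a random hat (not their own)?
Using D(n) = (n-1)[D(n-1) + D(n-2)]:
D(4) = (4-1) × [D(3) + D(2)]
      = 3 × [2 + 1]
      = 3 × 3
      = 9

Answer: 9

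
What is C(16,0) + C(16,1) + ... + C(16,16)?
65,536

Explanation: Sum of binomial coefficients = 2^16 = 65,536.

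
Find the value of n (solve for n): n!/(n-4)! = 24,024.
14
n!/(n-4)! = n×(n-1)×(n-2)×(n-3), a product of 4 consecutive integers ≈ (n−1.5)^4. 24,024^(1/4) + 1.5 ≈ 13.9; check n = 14: 14×13×12×11 = 24,024 ✓. So n = 14.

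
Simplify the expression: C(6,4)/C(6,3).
C(n,k+1)/C(n,k) = (n−k)/(k+1). Here (6−3)/(3+1) = 3/4 = 3/4.

Answer: 3/4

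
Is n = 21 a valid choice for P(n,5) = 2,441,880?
Yes

Reasoning: P(21,5) = 21·20·19·18·17 = 2,441,880, which equals 2,441,880.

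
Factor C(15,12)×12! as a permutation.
P(15,12)
C(15,12)×12! = [15!/(12!(3)!)]×12! = 15!/(3)! = P(15,12) = 217,945,728,000.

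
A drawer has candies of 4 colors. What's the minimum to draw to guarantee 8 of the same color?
29

Reasoning: Worst case: 7 of each = 28. One more: 29.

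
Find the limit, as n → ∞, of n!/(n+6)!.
0

Explanation: n!/(n+6)! = 1/[(n+1)(n+2)···(n+6)] → 0 as n → ∞.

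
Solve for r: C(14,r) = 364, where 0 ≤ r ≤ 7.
C(14,r) is increasing for 0 ≤ r ≤ 7. Stepping up (C(14,r+1) = C(14,r)·(14−r)/(r+1)): C(14,1) = 14, C(14,2) = 91, C(14,3) = 364 ✓. So r = 3.
Final answer: 3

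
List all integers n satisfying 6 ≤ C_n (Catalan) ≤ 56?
4, 5

Reasoning: C_3=5; C_4=14; C_5=42; C_6=132. So valid n = 4, 5.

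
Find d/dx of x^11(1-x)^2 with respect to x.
11x^10(1-x)^2 - 2x^11(1-x)^1

Product rule: 11x^{10}(1-x)^{2} + x^11·(-2)(1-x)^{1}.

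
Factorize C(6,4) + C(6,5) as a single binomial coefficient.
C(7,5)

Working:
By Pascal's identity: C(6,4) + C(6,5) = C(7,5) = 21.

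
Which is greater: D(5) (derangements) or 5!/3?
D(5)

Working:
D(5) = (5-1)·[D(4) + D(3)] = 4·[9 + 2] = 44; 5!/3 = 120/3 = 40.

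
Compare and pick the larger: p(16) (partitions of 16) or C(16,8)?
Pentagonal recurrence p(n) = p(n−1) + p(n−2) − p(n−5) − p(n−7) + …: p(16) = p(15) + p(14) − p(11) − p(9) + p(4) + p(1) = 176 + 135 − 56 − 30 + 5 + 1 = 231; C(16,8) = 12,870.

Answer: C(16,8)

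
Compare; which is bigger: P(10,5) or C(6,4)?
P(10,5)

Solution: P(10,5)=30,240, C(6,4)=15.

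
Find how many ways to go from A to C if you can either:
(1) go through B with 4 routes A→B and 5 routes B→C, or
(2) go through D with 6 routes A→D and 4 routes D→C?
44

Route via B: 4×5=20. Route via D: 6×4=24. Total: 44.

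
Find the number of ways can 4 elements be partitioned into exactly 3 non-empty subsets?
6

This equals S(4,3), the Stirling number of the 2nd kind.
Using the Stirling recurrence: S(n,k) = k·S(n-1,k) + S(n-1,k-1)
S(4,3) = 3·S(3,3) + S(3,2)
         = 3·1 + 3
         = 3 + 3
         = 6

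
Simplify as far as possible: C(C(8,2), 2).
378

Solution: C(8,2) = 28, then C(28, 2) = 378.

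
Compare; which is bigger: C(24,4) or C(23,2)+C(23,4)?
C(24,4)

Working:
C(24,4)=10,626; C(23,2)+C(23,4)=253+8,855=9,108.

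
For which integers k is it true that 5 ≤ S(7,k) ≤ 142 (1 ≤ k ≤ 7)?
2, 5, 6

Explanation: S(7,1)=1; S(7,2)=63; S(7,3)=301; S(7,4)=350; S(7,5)=140; S(7,6)=21; S(7,7)=1. So valid k = 2, 5, 6.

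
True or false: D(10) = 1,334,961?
True

Derangements of 10 elements: D(10) = (10-1)·[D(9) + D(8)] = 9·[133,496 + 14,833] = 1,334,961.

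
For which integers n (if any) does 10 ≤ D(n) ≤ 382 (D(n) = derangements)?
5, 6

Explanation: Using D(n) = (n−1)[D(n−1) + D(n−2)] with D(1)=0, D(2)=1: D(4)=9; D(5)=44; D(6)=265; D(7)=1,854. So valid n = 5, 6.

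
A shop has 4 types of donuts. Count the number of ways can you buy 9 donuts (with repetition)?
220

Working:
Stars and bars: C(9+4-1, 9) = C(12, 9) = 220.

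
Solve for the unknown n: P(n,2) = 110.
11

Working:
P(n,2) = n(n−1) is increasing in n; n(n−1) ≈ (n−0.5)^2 = 110 gives n ≈ 11.0. Check: P(9,2) = 72, P(10,2) = 90, P(11,2) = 110 ✓. So n = 11.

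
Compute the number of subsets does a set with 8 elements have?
256
Each element can be included or excluded: 2^8 = 256.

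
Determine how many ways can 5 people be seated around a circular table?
24

Explanation: Circular arrangements: (5-1)! = 24.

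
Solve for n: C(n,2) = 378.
28

Explanation: C(n,2) = n(n−1)/2! is increasing in n, and n(n−1) = 2!·378 = 756 ≈ (n−0.5)^2 gives n ≈ 28.0. Check: C(26,2) = 325, C(27,2) = 351, C(28,2) = 378 ✓. So n = 28.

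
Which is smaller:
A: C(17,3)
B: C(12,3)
B
A=C(17,3)=680, B=C(12,3)=220.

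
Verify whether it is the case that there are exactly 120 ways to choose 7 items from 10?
True
C(10,7) = 120.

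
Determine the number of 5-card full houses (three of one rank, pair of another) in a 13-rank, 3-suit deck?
468

Reasoning: Triple rank: 13. Triple suits: C(3,3)=1. Pair rank: 12. Pair suits: C(3,2)=3. Total: 468.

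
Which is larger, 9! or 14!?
14!

Explanation: 9!=362,880, 14!=87,178,291,200. 14! > 9!.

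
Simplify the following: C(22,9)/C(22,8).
C(n,k+1)/C(n,k) = (n−k)/(k+1). Here (22−8)/(8+1) = 14/9 = 14/9.

Answer: 14/9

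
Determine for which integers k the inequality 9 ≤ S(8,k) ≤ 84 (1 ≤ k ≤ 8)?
7

Explanation: S(8,1)=1; S(8,2)=127; S(8,3)=966; S(8,4)=1,701; S(8,5)=1,050; S(8,6)=266; S(8,7)=28; S(8,8)=1. So valid k = 7.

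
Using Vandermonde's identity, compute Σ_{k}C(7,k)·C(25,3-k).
= C(7+25,3) = C(32,3) = 4,960.

Answer: 4,960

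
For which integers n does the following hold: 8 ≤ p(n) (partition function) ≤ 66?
Tabulating p(n) via p(n) = p(n−1) + p(n−2) − p(n−5) − p(n−7) + …: p(5)=7; p(6)=11; p(7)=15; p(8)=22; p(9)=30; p(10)=42; p(11)=56; p(12)=77. So valid n = 6, 7, 8, 9, 10, 11.

Answer: 6, 7, 8, 9, 10, 11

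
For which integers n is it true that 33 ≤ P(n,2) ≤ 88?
7, 8, 9

Working:
P(6,2)=30; P(7,2)=42; P(8,2)=56; P(9,2)=72; P(10,2)=90. So valid n = 7, 8, 9.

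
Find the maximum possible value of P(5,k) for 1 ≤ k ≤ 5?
120

Working:
P(5,k) increases in k, so maximum at k = 5: 5! = 120.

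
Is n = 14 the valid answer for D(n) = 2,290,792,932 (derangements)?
No

Solution: D(14) = (14-1)·[D(13) + D(12)] = 13·[2,290,792,932 + 176,214,841] = 32,071,101,049, which does not equal 2,290,792,932.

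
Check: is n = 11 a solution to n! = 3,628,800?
No

Solution: 11! = 11·10! = 11·3,628,800 = 39,916,800, which does not equal 3,628,800.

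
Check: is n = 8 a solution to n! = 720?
No

8! = 8·7! = 8·5,040 = 40,320, which does not equal 720.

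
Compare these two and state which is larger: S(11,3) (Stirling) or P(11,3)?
S(11,3)

S(11,3) = 3·S(10,3) + S(10,2) = 3·9,330 + 511 = 28,501; P(11,3) = 990.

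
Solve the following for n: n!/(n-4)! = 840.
7

Working:
n!/(n-4)! = n×(n-1)×(n-2)×(n-3), a product of 4 consecutive integers ≈ (n−1.5)^4. 840^(1/4) + 1.5 ≈ 6.9; check n = 7: 7×6×5×4 = 840 ✓. So n = 7.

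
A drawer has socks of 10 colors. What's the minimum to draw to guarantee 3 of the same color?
21

Reasoning: Worst case: 2 of each = 20. One more: 21.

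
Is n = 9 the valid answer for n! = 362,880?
Yes

Reasoning: 9! = 9·8! = 9·40,320 = 362,880, which equals 362,880.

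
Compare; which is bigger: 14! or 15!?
15!

Solution: 14!=87,178,291,200, 15!=1,307,674,368,000. 15! > 14!.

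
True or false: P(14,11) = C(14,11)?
False

Explanation: P(14,11) = 14,529,715,200 and C(14,11) = 364; P(n,r) = r! × C(n,r) so P > C whenever r ≥ 2.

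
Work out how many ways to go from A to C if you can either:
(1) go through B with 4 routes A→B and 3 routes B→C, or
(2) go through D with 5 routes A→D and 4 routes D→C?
Route via B: 4×3=12. Route via D: 5×4=20. Total: 32.

Answer: 32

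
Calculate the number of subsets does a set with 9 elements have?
512

Solution: Each element can be included or excluded: 2^9 = 512.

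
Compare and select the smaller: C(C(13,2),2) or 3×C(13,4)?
3×C(13,4)
C(C(13,2),2)=3,003, 3×C(13,4)=2,145.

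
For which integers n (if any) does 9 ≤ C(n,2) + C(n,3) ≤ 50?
C(3,2)+C(3,3)=4; C(4,2)+C(4,3)=10; C(5,2)+C(5,3)=20; C(6,2)+C(6,3)=35; C(7,2)+C(7,3)=56. So valid n = 4, 5, 6.
Final answer: 4, 5, 6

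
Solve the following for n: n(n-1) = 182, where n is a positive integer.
n² − n − 182 = 0, so n = (1 ± √(1 + 4·182))/2 = (1 ± √729)/2 = (1 ± 27)/2, i.e. n = 14 or n = -13. Taking the positive root, n = 14 (check: 14×13 = 182).

Answer: 14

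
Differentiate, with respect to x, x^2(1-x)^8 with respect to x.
2x^1(1-x)^8 - 8x^2(1-x)^7

Solution: Product rule: 2x^{1}(1-x)^{8} + x^2·(-8)(1-x)^{7}.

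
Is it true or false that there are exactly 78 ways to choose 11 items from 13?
C(13,11) = 78.
Final answer: True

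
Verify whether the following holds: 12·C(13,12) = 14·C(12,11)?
False

Explanation: Absorption identity k·C(n,k) = n·C(n-1,k-1). LHS = 12·13 = 156; RHS = 14·12 = 168.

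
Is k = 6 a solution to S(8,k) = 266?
Yes

S(8,6) = 6·S(7,6) + S(7,5) = 6·21 + 140 = 266, which equals 266.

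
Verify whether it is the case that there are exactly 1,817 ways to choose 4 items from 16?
False
C(16,4) = 1,820 ≠ 1817.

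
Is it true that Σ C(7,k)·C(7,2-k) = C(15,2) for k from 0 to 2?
False

Solution: Vandermonde's identity gives C(14,2) = 91; RHS C(15,2) = 105.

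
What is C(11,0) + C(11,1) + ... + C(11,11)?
Sum of binomial coefficients = 2^11 = 2,048.
Final answer: 2,048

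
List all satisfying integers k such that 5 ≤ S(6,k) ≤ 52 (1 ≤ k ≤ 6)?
2, 5

S(6,1)=1; S(6,2)=31; S(6,3)=90; S(6,4)=65; S(6,5)=15; S(6,6)=1. So valid k = 2, 5.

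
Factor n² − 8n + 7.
(n − 1)(n − 7)

Solution: Seek roots whose sum is 8 and product is 7: (1, 7). So n² − 8n + 7 = (n − 1)(n − 7).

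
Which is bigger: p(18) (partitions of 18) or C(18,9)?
C(18,9)

Reasoning: Pentagonal recurrence p(n) = p(n−1) + p(n−2) − p(n−5) − p(n−7) + …: p(18) = p(17) + p(16) − p(13) − p(11) + p(6) + p(3) = 297 + 231 − 101 − 56 + 11 + 3 = 385; C(18,9) = 48,620.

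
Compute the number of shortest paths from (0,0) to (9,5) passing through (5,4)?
630

To (5,4): C(9,5)=126. From there: C(5,4)=5. Total: 630.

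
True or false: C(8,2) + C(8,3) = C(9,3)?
True

Solution: Pascal's identity C(n,k) + C(n,k+1) = C(n+1,k+1): 28 + 56 = 84 = C(9,3).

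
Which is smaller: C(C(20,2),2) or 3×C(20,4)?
3×C(20,4)

Solution: C(C(20,2),2)=17,955, 3×C(20,4)=14,535.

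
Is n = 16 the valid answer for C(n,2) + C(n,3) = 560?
C(16,2) + C(16,3) = 120 + 560 = 680, which does not equal 560.
Final answer: No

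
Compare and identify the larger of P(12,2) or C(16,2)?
P(12,2)

P(12,2)=132, C(16,2)=120.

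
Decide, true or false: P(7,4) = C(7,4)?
False

Reasoning: P(7,4) = 840 but C(7,4) = 35; they differ by a factor of 4! = 24, so the statement does not hold.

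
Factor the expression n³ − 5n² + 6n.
n(n − 2)(n − 3)

n³ − 5n² + 6n = n(n² − 5n + 6) = n(n − 2)(n − 3).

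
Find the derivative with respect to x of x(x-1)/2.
d/dx[(x-0)(x-1)] = (x-1) + (x-0) = 2x - 1. Dividing by 2 gives (2x - 1)/2.
Final answer: (2x - 1)/2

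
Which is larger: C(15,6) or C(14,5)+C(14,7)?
C(14,5)+C(14,7)

Explanation: C(15,6)=5,005; C(14,5)+C(14,7)=2,002+3,432=5,434.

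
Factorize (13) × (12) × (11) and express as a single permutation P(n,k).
P(13,3) = 13!/(10)!

Solution: Product of 3 consecutive descending integers starting at 13: P(13,3) = 13!/10! = 1,716.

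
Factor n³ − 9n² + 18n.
n³ − 9n² + 18n = n(n² − 9n + 18) = n(n − 3)(n − 6).
Final answer: n(n − 3)(n − 6)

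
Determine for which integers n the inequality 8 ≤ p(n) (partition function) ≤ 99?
Tabulating p(n) via p(n) = p(n−1) + p(n−2) − p(n−5) − p(n−7) + …: p(5)=7; p(6)=11; p(7)=15; p(8)=22; p(9)=30; p(10)=42; p(11)=56; p(12)=77; p(13)=101. So valid n = 6, 7, 8, 9, 10, 11, 12.

Answer: 6, 7, 8, 9, 10, 11, 12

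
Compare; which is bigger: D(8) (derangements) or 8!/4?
D(8) = (8-1)·[D(7) + D(6)] = 7·[1,854 + 265] = 14,833; 8!/4 = 40,320/4 = 10,080.

Answer: D(8)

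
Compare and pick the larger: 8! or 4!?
8!

Solution: 8!=40,320, 4!=24. 8! > 4!.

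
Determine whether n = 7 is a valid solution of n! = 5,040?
Yes

7! = 7·6! = 7·720 = 5,040, which equals 5,040.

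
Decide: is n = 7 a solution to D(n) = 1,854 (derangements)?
Yes

Reasoning: D(7) = (7-1)·[D(6) + D(5)] = 6·[265 + 44] = 1,854, which equals 1,854.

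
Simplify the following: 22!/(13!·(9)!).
497,420

Reasoning: This is C(22,13) = 497,420.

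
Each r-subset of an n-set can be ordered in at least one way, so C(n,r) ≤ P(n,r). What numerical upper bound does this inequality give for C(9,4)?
3,024

Explanation: P(9,4) = 9·8·7·6 = 3,024, so C(9,4) ≤ 3,024. (The bound is loose by a factor of 4! = 24: C(9,4) = 3,024/24 = 126.)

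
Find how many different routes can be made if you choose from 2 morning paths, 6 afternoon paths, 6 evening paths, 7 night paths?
By the multiplication principle: 2 × 6 × 6 × 7 = 504.

Answer: 504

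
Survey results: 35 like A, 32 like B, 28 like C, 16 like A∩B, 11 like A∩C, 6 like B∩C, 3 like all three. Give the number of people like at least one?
65

Working:
|A∪B∪C| = 35+32+28-16-11-6+3 = 65.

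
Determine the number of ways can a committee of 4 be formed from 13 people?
C(13,4) = 13! / (4! × (13-4)!)
         = 13! / (4! × 9!)
         = 715

Answer: 715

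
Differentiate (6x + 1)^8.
48(6x + 1)^7
Chain rule: 8(6x+1)^{7} × 6 = 48(6x+1)^{7}.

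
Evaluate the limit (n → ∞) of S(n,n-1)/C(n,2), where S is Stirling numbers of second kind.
S(n,n-1) = C(n,2), so the limit is 1.

Answer: 1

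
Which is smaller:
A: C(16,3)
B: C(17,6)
A
A=C(16,3)=560, B=C(17,6)=12,376.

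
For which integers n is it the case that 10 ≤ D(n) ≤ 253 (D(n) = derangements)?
5

Using D(n) = (n−1)[D(n−1) + D(n−2)] with D(1)=0, D(2)=1: D(4)=9; D(5)=44; D(6)=265. So valid n = 5.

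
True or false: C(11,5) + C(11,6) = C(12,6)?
True

Reasoning: Pascal's identity C(n,k) + C(n,k+1) = C(n+1,k+1): 462 + 462 = 924 = C(12,6).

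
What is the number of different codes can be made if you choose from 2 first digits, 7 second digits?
By the multiplication principle: 2 × 7 = 14.
Final answer: 14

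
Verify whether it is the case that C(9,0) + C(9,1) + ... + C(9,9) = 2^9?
True

Binomial theorem with x = y = 1: Σ C(9,i) = (1+1)^9 = 2^9 = 512. The statement holds.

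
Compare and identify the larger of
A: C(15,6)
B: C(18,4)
A
A=C(15,6)=5,005, B=C(18,4)=3,060.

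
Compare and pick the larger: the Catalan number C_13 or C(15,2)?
C_13

Explanation: C_13 = C(26,13)/(13+1) = 10,400,600/14 = 742,900; C(15,2) = 105.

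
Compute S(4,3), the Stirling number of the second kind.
Using the Stirling recurrence: S(n,k) = k·S(n-1,k) + S(n-1,k-1)
S(4,3) = 3·S(3,3) + S(3,2)
         = 3·1 + 3
         = 3 + 3
         = 6
Final answer: 6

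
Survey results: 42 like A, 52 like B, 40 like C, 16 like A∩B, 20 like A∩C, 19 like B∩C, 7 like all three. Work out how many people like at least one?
86

Reasoning: |A∪B∪C| = 42+52+40-16-20-19+7 = 86.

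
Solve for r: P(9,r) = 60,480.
6

Working:
P(9,r) = 9·8·…·(9−r+1), a product of r factors. Multiplying down from 9: 9 = 9; 9·8 = 72; 9·8·7 = 504; 9·8·7·6 = 3,024; 9·8·7·6·5 = 15,120; 9·8·7·6·5·4 = 60,480 ✓ (6 factors). So r = 6.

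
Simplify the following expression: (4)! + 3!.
30
(4)! + 3! = (4)·3! + 3! = (4+1)·3! = 5·3! = 30.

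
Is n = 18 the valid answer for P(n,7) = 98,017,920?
P(18,7) = 18·17·16·15·14·13·12 = 160,392,960, which does not equal 98,017,920.
Final answer: No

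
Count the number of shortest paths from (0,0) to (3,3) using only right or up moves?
20

Explanation: Choose 3 rights from 6 moves: C(6,3) = 20.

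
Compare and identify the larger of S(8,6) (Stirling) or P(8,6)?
P(8,6)

Working:
S(8,6) = 6·S(7,6) + S(7,5) = 6·21 + 140 = 266; P(8,6) = 20,160.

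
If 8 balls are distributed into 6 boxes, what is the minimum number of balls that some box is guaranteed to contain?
2

Solution: Pigeonhole: ⌈8/6⌉ = 2.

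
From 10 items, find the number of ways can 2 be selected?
45

Working:
C(10,2) = 10! / (2! × (10-2)!)
         = 10! / (2! × 8!)
         = 45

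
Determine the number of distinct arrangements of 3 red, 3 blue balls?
20

Working:
Multinomial: 6!/(3! × 3!) = 20.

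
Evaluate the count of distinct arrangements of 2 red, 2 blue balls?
6

Multinomial: 4!/(2! × 2!) = 6.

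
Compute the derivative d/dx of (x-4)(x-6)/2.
d/dx[(x-4)(x-6)] = (x-6) + (x-4) = 2x - 10. Dividing by 2 gives (2x - 10)/2.
Final answer: (2x - 10)/2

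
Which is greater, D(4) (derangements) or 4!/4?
D(4)

D(4) = (4-1)·[D(3) + D(2)] = 3·[2 + 1] = 9; 4!/4 = 24/4 = 6.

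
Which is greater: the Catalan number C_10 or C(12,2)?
C_10

Reasoning: C_10 = C(20,10)/(10+1) = 184,756/11 = 16,796; C(12,2) = 66.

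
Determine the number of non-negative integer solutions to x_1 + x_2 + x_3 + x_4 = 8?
165

Reasoning: C(8+4-1, 4-1) = 165.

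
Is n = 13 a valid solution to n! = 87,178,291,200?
No

Explanation: 13! = 13·12! = 13·479,001,600 = 6,227,020,800, which does not equal 87,178,291,200.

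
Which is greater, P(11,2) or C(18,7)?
C(18,7)

Solution: P(11,2)=110, C(18,7)=31,824.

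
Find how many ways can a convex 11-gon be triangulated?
4,862
Using the Catalan number formula: C_n = C(2n, n) / (n+1)
C_9 = C(18, 9) / (9+1)
     = 48620 / 10
     = 4,862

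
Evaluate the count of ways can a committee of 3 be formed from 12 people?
C(12,3) = 12! / (3! × (12-3)!)
         = 12! / (3! × 9!)
         = 220
Final answer: 220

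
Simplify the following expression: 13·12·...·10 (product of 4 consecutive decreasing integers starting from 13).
17,160

Working:
This is P(13,4) = 13!/(9)! = 17,160.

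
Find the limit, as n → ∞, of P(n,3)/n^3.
1

Working:
P(n,3) = n(n-1)(n-2) ≈ n^3 for large n. Limit = 1.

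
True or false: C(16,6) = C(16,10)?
True

Working:
C(16,6) = C(16,16-6) by the symmetry property; both equal 8,008.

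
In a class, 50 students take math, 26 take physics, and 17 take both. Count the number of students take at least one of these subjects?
59

|A∪B| = |A|+|B|-|A∩B| = 50+26-17 = 59.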